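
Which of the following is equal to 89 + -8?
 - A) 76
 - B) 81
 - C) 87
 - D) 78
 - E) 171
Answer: B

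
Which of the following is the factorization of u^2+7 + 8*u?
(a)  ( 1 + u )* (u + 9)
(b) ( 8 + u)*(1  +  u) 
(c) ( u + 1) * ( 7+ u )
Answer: c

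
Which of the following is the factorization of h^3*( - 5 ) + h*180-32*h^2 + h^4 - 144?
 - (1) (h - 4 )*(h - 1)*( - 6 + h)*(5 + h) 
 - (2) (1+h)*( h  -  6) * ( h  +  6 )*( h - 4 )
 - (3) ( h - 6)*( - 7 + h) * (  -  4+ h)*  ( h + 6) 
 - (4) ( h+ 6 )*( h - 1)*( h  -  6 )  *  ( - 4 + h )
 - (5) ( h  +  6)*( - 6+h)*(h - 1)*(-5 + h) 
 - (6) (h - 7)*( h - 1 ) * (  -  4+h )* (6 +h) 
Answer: 4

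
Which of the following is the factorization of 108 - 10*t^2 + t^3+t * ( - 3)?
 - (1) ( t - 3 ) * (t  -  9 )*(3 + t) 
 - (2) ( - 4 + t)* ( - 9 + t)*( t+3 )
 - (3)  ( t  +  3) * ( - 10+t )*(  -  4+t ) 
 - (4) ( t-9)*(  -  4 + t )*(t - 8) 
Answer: 2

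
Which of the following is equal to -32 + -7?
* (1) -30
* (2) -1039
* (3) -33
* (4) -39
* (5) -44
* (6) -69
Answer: 4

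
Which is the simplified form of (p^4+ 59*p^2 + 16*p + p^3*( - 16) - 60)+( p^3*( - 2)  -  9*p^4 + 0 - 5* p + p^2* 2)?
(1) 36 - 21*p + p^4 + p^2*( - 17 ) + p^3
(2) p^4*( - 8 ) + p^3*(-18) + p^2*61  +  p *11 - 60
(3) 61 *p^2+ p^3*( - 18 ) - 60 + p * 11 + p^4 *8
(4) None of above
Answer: 2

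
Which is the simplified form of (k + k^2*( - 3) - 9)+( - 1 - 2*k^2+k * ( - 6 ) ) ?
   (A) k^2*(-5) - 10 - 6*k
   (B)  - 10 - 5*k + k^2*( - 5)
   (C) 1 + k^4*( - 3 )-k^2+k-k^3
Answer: B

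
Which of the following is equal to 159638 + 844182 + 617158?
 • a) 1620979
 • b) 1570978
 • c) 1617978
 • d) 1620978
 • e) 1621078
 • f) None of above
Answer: d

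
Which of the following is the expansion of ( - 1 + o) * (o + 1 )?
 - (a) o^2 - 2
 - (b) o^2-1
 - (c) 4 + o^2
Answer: b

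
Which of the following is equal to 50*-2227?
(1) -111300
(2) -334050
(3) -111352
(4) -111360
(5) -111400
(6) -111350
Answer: 6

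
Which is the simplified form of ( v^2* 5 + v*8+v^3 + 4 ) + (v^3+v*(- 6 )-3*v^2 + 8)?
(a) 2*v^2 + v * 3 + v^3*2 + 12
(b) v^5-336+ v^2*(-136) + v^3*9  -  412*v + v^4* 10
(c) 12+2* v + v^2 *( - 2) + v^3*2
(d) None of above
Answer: d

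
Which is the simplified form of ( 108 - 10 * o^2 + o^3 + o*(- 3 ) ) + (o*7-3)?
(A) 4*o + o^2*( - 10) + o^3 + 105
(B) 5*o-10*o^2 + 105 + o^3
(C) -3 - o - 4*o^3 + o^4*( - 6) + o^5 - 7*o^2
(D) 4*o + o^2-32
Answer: A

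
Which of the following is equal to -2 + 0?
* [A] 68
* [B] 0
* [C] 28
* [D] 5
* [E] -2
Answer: E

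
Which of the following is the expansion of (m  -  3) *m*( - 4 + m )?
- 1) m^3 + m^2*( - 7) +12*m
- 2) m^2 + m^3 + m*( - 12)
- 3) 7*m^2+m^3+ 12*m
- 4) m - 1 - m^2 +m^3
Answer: 1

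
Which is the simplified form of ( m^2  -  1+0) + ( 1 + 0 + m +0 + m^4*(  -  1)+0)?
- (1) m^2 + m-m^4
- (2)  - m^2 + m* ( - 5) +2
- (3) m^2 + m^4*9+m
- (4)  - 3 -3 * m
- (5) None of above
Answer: 1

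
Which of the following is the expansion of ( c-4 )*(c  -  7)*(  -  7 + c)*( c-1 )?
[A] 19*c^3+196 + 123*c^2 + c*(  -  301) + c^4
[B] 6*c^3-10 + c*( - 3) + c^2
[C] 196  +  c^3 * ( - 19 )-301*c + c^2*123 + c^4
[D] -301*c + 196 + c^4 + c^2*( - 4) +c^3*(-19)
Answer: C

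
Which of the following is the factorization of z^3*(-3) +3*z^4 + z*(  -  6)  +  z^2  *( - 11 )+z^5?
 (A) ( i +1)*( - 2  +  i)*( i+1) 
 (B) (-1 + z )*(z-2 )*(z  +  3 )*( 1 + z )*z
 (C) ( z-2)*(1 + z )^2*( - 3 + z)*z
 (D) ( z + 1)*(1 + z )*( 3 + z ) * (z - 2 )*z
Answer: D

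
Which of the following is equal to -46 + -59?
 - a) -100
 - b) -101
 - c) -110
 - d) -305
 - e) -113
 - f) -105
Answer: f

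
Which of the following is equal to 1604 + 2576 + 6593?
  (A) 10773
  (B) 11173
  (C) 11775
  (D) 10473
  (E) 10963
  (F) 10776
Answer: A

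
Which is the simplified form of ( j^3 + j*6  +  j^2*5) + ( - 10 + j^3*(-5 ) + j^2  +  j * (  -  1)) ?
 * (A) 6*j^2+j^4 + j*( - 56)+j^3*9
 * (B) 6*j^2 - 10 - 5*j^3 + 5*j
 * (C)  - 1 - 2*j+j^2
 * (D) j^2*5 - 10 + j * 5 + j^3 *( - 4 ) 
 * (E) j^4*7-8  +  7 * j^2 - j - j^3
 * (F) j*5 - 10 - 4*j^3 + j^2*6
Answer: F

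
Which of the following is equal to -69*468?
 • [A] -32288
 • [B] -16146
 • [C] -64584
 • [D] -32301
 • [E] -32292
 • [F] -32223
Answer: E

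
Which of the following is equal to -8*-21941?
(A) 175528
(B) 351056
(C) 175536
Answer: A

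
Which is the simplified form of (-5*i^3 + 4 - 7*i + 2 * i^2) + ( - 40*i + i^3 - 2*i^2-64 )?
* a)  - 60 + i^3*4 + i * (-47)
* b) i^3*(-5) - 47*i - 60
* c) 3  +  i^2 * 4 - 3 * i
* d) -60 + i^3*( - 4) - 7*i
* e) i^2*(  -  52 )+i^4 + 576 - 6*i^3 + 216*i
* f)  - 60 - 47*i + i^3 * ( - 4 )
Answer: f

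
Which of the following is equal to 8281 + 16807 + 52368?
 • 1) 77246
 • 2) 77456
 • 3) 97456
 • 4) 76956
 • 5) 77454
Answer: 2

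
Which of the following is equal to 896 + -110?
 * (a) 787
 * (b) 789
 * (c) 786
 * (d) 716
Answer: c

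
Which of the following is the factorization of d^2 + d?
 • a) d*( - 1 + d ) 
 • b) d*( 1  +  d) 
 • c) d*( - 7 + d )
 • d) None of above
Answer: b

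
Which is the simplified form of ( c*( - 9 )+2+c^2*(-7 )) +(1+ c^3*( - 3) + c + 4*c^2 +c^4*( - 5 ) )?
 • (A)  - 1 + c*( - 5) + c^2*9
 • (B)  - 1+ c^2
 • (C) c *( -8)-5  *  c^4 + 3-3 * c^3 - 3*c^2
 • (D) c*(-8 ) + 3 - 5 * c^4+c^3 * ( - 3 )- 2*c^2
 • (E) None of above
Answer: C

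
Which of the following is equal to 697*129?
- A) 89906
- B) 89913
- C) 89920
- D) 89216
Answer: B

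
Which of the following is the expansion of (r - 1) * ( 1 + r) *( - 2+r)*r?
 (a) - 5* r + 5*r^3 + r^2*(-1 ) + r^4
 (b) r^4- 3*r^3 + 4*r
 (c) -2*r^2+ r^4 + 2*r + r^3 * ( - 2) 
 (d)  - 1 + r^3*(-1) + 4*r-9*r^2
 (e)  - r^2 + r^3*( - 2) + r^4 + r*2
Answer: e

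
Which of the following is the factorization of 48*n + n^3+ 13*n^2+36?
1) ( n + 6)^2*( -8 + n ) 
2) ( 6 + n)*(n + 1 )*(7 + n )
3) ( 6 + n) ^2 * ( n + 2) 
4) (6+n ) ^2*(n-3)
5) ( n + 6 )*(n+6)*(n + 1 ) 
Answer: 5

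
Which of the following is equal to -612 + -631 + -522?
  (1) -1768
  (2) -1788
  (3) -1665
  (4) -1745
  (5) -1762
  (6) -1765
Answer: 6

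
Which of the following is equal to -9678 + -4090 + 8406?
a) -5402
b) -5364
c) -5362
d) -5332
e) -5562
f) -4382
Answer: c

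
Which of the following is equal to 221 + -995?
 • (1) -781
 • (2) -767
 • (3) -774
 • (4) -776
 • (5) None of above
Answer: 3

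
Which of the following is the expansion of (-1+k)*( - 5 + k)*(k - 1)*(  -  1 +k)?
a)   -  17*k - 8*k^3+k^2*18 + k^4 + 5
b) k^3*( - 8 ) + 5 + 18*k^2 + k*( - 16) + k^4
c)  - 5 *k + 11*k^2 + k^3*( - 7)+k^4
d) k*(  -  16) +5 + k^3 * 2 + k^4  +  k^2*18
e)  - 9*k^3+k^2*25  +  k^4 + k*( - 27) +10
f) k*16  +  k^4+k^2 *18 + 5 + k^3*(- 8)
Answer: b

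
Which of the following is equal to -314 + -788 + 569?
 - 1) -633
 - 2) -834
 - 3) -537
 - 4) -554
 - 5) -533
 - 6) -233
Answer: 5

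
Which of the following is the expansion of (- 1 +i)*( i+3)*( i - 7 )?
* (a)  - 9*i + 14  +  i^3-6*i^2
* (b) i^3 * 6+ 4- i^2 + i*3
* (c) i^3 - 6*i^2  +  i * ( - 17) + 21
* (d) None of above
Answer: d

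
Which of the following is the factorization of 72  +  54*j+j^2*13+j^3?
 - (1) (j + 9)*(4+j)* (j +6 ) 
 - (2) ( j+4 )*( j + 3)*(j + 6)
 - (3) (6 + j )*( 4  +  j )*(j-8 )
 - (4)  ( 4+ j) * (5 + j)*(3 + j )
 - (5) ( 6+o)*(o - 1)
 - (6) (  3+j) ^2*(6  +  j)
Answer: 2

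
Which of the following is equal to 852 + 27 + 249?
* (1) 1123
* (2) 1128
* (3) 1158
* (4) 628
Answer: 2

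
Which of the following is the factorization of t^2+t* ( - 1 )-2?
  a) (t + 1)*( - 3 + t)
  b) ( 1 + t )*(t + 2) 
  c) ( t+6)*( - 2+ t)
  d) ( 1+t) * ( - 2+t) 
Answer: d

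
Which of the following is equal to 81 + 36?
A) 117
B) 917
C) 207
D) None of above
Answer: A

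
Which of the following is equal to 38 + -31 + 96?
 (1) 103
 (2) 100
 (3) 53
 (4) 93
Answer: 1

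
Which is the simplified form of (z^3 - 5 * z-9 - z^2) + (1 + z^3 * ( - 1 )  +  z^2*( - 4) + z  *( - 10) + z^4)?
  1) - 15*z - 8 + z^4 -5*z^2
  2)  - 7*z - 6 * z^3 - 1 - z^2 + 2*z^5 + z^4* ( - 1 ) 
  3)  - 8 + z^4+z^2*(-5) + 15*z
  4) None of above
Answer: 1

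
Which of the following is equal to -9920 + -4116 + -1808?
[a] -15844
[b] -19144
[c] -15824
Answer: a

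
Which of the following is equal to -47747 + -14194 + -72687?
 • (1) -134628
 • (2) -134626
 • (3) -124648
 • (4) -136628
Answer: 1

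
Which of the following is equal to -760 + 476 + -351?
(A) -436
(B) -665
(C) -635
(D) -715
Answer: C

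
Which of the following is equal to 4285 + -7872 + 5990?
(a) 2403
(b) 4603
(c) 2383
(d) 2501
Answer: a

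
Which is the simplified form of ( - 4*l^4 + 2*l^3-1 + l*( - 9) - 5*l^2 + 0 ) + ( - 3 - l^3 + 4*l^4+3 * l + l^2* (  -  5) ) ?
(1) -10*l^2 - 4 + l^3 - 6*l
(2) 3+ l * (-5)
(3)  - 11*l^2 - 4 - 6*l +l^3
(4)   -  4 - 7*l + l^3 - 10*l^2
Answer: 1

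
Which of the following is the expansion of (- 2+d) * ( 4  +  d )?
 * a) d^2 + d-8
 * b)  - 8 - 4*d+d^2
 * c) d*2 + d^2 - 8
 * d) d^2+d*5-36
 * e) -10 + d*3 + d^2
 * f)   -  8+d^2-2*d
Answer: c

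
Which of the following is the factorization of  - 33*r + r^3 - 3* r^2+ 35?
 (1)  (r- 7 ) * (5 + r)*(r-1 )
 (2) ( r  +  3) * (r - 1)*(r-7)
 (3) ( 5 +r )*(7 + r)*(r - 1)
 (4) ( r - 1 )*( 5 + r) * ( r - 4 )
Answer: 1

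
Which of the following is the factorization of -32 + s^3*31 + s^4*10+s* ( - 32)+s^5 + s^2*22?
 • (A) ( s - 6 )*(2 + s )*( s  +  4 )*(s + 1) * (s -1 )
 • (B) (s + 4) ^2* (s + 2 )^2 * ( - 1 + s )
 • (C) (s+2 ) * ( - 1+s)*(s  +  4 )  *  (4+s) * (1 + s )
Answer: C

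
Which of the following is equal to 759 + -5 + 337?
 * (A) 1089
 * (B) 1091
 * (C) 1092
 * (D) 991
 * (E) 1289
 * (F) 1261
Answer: B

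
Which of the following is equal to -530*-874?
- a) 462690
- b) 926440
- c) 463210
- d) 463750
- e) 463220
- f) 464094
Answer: e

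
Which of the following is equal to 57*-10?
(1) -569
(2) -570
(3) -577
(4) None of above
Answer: 2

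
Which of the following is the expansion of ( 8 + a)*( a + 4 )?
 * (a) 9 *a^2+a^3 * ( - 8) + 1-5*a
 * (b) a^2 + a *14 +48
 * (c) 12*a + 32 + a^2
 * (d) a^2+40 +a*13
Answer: c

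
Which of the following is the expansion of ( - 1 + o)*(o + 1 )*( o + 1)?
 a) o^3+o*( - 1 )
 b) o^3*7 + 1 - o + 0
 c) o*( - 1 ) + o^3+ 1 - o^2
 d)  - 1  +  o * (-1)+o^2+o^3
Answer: d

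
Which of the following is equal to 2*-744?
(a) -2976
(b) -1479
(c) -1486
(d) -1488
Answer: d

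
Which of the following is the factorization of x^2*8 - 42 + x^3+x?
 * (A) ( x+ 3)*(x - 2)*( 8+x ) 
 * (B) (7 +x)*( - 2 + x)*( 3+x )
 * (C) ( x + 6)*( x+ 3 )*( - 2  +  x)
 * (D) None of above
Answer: B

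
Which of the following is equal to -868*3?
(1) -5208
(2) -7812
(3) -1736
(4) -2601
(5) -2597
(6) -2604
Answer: 6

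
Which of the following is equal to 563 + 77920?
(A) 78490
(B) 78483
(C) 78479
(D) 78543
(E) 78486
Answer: B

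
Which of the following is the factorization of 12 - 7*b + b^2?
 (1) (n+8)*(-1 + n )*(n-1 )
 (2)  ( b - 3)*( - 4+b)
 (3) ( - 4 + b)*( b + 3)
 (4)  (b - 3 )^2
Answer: 2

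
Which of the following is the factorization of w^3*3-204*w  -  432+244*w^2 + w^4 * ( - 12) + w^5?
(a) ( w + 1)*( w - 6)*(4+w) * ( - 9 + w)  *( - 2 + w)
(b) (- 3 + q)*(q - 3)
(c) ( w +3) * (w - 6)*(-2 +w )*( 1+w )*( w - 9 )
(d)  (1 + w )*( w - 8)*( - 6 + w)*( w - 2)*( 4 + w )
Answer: a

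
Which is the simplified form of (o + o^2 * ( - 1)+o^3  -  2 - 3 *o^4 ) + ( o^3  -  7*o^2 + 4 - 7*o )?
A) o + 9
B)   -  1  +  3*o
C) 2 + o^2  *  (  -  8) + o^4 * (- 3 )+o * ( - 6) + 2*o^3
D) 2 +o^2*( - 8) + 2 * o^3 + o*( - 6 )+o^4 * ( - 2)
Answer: C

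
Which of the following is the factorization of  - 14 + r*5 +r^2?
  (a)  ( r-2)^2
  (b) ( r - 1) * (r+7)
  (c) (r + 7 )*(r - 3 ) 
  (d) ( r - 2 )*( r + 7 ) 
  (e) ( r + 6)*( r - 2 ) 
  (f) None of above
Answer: d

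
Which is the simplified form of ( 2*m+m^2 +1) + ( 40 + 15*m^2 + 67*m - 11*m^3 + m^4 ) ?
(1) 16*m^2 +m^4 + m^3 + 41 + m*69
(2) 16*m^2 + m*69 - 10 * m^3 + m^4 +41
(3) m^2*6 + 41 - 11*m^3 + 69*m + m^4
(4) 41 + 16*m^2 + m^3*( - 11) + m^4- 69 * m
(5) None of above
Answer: 5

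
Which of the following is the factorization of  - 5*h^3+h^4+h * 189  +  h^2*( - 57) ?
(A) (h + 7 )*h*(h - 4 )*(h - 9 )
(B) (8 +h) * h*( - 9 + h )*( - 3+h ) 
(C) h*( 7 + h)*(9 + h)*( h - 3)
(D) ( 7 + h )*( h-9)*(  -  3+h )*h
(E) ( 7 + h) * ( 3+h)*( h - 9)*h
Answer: D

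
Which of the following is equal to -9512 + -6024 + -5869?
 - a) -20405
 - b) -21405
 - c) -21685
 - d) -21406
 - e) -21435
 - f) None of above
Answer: b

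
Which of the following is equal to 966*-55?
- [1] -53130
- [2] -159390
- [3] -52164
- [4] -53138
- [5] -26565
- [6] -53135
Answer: 1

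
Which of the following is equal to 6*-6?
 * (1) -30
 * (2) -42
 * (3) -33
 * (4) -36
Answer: 4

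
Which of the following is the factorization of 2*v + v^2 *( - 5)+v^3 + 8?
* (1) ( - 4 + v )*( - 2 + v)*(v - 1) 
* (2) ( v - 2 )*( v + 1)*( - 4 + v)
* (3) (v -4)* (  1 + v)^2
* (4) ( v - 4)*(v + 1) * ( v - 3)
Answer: 2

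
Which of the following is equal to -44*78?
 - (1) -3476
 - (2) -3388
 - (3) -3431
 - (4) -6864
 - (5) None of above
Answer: 5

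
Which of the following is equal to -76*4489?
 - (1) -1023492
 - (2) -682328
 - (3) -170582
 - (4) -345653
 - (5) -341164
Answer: 5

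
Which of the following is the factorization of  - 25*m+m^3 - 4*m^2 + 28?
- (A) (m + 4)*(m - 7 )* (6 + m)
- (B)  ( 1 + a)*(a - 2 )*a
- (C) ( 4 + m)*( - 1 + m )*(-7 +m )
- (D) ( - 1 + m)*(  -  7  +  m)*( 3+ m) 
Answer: C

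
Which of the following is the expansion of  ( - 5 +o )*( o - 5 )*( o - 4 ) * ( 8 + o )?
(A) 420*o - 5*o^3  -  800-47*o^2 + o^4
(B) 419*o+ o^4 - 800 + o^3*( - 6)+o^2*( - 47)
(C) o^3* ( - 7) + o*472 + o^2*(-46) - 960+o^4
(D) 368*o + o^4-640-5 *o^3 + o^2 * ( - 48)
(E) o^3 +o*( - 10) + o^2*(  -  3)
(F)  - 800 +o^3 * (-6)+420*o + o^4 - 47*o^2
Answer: F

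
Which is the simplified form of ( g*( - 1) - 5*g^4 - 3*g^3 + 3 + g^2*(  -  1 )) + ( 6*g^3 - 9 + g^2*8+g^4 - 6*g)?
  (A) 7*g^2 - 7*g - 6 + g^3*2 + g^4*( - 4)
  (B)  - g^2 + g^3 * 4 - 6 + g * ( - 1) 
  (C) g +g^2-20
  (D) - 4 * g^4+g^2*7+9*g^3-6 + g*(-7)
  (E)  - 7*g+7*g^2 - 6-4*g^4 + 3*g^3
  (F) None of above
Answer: E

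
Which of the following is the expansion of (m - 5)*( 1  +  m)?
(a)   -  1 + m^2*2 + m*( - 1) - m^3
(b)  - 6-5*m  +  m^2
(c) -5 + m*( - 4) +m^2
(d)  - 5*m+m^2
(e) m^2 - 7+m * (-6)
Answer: c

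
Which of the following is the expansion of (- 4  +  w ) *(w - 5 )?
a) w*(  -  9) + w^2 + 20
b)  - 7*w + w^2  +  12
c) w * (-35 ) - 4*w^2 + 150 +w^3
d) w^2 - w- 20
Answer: a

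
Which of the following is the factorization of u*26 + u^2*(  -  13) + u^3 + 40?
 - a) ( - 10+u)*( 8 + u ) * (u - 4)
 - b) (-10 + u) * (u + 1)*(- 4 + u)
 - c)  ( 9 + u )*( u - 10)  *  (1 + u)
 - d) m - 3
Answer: b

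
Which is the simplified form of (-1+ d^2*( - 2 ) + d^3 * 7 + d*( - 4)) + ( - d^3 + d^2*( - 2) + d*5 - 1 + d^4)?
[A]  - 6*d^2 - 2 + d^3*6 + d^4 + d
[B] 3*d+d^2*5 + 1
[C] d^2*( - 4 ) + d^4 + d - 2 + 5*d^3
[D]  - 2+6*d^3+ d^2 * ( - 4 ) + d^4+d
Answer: D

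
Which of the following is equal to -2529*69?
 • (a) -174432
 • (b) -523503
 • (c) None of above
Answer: c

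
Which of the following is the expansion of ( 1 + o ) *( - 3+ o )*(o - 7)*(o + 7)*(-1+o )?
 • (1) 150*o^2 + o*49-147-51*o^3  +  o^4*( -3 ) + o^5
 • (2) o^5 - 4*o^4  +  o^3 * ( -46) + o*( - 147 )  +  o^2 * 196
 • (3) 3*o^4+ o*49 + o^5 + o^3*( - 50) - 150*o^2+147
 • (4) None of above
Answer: 4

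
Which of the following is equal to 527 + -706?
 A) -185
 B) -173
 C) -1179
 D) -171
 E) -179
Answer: E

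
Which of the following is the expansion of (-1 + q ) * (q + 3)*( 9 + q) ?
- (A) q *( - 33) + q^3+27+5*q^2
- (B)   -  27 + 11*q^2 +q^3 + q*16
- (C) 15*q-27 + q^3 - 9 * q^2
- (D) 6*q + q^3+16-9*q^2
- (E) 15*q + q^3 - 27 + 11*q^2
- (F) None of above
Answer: E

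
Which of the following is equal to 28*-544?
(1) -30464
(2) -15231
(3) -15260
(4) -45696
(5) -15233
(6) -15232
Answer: 6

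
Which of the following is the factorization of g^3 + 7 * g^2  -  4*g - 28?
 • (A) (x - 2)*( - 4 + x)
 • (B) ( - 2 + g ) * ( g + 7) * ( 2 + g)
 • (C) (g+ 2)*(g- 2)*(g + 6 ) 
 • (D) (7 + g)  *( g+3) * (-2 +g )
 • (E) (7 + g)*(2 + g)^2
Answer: B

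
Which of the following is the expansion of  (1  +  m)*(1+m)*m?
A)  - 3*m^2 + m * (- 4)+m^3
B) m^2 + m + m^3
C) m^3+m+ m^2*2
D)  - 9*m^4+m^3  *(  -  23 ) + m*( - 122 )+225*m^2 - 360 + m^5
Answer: C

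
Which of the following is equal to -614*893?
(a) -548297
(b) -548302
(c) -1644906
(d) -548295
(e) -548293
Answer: b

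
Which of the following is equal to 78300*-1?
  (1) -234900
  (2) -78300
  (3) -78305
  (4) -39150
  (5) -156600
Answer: 2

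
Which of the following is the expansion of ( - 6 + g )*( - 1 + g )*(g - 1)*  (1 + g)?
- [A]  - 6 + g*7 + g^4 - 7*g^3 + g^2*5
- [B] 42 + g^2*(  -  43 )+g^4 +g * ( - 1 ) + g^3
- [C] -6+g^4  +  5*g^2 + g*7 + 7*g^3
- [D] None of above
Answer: A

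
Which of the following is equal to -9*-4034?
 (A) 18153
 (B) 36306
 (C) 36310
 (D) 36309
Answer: B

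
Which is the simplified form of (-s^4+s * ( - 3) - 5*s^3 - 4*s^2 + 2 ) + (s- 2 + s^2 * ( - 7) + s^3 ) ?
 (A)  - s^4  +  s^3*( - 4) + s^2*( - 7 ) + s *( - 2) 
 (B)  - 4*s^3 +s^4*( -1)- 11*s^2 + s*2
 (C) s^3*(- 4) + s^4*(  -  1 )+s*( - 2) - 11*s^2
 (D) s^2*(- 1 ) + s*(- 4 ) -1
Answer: C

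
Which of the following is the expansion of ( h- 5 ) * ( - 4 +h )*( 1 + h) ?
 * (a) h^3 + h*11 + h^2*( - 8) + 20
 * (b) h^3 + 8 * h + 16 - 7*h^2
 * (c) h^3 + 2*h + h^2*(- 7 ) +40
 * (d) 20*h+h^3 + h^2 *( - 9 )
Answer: a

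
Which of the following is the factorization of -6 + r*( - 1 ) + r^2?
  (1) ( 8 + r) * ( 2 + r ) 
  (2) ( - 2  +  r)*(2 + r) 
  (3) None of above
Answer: 3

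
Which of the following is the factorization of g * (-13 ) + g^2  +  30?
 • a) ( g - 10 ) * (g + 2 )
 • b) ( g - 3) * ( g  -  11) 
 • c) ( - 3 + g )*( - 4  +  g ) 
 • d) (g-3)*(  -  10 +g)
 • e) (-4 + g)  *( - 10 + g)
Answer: d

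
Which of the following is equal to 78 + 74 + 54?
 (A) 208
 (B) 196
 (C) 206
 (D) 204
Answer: C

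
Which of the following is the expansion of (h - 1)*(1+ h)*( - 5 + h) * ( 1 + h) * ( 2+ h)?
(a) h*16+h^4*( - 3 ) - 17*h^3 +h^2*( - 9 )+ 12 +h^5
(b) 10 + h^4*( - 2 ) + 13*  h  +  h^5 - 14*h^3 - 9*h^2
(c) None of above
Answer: c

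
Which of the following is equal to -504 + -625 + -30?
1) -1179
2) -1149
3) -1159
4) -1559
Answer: 3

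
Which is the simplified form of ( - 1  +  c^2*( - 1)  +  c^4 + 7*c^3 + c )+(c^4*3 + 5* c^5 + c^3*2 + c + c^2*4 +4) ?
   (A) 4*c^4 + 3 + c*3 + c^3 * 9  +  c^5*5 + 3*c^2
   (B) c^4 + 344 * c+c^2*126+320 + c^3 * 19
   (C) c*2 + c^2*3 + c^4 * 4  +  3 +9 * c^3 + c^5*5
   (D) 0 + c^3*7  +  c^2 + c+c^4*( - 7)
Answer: C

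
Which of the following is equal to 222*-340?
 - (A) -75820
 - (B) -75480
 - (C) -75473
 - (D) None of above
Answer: B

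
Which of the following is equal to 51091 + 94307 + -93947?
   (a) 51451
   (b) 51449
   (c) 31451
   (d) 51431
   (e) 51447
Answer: a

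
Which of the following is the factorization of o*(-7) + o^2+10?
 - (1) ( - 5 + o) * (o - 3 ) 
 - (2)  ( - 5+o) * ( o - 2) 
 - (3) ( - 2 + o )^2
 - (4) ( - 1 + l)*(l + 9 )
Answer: 2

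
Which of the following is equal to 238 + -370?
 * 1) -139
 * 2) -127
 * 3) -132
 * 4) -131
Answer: 3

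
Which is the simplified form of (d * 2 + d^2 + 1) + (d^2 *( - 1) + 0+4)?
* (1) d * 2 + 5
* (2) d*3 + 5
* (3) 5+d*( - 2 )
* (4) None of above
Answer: 1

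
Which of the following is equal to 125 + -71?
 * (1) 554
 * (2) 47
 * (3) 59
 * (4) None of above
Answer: 4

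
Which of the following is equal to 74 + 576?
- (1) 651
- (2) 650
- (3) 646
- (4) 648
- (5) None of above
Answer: 2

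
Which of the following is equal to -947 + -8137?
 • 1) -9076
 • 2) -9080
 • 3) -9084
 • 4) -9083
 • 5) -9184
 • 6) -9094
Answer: 3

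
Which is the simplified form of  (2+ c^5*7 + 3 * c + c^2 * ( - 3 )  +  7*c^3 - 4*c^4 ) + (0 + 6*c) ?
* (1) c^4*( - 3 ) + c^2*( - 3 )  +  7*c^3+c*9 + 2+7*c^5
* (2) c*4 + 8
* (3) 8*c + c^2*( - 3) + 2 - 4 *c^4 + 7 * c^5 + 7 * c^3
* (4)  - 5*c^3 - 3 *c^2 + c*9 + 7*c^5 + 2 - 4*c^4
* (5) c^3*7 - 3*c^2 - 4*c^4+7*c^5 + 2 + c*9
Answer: 5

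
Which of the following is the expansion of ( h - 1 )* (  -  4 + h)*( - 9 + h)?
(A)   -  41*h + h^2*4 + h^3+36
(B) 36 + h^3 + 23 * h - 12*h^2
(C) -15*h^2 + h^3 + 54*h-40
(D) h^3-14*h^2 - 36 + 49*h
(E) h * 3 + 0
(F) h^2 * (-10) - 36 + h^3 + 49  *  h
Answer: D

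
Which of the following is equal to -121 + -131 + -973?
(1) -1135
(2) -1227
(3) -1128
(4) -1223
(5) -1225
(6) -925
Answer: 5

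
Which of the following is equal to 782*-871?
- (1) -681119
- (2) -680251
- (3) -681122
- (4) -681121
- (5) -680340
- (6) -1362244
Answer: 3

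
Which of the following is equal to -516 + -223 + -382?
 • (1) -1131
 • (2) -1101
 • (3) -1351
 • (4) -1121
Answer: 4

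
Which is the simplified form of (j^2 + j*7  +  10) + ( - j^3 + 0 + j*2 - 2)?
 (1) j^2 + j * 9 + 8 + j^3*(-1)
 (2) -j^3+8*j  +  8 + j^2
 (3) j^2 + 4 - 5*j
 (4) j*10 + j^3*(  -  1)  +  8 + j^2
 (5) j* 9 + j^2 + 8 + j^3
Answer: 1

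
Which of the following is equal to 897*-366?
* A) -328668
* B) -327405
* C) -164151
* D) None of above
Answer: D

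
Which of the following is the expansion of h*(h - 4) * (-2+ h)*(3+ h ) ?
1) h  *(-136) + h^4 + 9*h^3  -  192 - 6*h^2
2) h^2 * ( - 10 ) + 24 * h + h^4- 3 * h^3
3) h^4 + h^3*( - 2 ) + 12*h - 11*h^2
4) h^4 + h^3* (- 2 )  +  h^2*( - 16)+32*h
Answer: 2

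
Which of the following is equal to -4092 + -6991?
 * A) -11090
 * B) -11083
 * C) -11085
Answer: B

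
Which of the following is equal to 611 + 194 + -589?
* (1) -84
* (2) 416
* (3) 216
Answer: 3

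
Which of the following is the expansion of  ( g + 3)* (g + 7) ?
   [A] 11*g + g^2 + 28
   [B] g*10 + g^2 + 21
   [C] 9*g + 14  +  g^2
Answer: B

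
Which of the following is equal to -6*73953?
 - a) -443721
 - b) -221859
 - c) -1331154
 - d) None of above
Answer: d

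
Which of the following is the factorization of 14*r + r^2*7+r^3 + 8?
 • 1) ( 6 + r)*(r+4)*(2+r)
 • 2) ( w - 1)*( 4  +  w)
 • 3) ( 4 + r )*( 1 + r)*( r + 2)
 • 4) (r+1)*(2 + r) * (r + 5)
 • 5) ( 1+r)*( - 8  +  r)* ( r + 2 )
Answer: 3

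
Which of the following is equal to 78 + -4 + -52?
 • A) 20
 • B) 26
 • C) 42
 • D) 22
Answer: D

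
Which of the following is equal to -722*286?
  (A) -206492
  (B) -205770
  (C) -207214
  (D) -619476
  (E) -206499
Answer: A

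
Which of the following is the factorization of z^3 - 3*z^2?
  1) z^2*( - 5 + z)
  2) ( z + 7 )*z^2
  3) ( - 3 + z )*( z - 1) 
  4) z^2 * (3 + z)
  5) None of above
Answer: 5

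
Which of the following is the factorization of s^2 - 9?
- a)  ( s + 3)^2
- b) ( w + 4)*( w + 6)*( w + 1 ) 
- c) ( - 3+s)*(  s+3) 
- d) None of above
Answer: c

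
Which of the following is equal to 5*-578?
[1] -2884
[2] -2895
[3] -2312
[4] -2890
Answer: 4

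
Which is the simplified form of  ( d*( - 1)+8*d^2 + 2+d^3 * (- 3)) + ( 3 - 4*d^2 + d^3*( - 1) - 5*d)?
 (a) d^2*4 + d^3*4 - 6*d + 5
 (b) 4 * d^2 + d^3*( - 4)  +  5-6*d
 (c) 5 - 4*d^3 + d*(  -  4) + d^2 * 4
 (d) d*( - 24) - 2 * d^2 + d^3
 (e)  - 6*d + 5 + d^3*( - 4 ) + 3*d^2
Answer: b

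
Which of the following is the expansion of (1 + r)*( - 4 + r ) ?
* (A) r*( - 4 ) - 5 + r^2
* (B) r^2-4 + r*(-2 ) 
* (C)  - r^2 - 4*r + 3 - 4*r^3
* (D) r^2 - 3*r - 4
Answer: D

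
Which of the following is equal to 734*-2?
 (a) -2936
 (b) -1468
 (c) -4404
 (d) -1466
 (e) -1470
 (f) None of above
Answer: b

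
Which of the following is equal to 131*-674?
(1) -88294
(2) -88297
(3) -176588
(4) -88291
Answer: 1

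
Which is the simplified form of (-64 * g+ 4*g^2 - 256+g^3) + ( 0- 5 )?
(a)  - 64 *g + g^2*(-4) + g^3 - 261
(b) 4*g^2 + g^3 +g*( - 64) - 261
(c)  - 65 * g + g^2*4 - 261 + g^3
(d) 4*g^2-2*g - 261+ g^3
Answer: b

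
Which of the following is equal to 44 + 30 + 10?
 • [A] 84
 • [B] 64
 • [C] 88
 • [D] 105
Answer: A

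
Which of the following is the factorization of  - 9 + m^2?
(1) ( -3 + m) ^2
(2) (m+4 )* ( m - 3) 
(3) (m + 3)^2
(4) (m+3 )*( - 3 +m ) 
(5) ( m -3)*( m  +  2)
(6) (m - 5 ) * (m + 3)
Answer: 4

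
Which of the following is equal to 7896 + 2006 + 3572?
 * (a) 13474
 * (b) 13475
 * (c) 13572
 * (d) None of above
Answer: a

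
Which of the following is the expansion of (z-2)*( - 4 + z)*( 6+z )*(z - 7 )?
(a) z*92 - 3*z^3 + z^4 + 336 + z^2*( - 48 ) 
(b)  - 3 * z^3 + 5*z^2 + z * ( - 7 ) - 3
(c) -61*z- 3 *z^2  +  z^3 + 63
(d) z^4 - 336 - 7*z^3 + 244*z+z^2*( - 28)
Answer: d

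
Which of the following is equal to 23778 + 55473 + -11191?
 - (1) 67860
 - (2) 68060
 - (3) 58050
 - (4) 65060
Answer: 2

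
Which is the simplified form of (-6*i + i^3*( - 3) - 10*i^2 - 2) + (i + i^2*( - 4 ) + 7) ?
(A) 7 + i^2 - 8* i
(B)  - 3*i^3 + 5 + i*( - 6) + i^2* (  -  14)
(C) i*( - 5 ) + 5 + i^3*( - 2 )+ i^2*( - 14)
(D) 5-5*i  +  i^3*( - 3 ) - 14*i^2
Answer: D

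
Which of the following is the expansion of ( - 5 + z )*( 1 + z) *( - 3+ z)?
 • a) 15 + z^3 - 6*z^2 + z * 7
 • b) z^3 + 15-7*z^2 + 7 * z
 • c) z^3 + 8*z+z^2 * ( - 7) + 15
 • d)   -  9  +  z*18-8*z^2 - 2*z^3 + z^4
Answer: b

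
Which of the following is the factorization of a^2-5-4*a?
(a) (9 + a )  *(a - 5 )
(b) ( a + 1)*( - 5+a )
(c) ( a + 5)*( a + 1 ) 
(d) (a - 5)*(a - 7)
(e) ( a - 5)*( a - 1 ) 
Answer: b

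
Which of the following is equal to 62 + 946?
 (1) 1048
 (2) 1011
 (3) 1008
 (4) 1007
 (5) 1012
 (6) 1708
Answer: 3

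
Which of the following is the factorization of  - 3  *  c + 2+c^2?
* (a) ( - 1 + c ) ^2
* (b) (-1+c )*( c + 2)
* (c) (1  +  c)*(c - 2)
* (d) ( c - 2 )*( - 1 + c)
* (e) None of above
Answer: d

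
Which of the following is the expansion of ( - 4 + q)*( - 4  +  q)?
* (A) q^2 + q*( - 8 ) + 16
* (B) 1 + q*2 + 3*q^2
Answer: A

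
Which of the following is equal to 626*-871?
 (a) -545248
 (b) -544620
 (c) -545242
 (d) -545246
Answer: d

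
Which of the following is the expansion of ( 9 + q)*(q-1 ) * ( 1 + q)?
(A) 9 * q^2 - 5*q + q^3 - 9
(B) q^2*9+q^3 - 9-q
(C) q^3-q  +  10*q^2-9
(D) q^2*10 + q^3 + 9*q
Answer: B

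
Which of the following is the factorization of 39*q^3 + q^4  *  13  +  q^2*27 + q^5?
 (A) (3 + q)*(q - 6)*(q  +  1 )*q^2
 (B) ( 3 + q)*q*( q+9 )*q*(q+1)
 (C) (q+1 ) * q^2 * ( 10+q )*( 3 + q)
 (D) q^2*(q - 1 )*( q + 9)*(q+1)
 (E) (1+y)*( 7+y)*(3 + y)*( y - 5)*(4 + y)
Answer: B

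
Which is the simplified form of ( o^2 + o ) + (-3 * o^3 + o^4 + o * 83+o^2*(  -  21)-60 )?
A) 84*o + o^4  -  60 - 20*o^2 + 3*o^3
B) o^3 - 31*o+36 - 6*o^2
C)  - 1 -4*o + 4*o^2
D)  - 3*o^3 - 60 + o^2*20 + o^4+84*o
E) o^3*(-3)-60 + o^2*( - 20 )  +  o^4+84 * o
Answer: E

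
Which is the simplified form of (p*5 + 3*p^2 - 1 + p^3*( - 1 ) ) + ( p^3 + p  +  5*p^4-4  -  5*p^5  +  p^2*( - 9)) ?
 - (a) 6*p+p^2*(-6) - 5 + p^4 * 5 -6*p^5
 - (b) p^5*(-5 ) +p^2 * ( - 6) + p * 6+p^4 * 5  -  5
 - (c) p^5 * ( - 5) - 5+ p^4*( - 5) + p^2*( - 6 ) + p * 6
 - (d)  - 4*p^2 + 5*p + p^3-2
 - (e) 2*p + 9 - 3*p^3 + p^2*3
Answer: b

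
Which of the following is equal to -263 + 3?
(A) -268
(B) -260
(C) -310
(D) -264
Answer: B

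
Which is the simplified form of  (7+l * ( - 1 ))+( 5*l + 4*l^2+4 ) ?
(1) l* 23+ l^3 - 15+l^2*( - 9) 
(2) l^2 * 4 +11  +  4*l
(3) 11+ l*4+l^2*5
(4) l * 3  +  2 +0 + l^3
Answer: 2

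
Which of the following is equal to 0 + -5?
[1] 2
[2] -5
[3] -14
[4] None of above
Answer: 2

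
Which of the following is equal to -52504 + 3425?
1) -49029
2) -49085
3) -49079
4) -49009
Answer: 3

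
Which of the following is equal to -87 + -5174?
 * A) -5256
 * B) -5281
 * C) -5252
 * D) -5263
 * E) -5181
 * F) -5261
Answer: F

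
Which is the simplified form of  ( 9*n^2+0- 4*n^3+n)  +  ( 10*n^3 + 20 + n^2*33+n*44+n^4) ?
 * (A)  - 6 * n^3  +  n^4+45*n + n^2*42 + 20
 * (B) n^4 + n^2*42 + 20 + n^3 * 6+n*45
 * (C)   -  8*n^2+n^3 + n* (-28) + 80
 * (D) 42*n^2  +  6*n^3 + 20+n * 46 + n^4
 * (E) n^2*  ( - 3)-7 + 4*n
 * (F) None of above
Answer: B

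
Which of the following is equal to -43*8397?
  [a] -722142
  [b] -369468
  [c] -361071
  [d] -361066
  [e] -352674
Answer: c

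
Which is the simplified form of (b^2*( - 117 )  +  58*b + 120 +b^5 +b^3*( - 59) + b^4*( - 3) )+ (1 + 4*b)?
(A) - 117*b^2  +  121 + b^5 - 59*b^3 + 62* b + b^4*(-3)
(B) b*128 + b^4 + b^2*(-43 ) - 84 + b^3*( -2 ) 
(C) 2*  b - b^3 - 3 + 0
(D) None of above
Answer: A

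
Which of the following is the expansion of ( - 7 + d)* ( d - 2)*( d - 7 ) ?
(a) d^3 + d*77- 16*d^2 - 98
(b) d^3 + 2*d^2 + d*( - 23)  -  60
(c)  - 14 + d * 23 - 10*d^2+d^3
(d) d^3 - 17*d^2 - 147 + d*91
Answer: a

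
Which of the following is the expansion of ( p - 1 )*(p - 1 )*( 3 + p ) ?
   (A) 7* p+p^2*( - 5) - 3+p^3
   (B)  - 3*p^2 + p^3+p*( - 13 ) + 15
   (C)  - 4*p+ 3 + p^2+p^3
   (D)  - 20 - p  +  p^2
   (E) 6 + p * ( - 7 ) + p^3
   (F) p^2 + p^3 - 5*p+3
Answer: F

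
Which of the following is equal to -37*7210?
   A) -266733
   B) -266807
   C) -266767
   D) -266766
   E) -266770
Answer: E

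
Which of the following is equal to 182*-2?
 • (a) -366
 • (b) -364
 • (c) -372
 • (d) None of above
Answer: b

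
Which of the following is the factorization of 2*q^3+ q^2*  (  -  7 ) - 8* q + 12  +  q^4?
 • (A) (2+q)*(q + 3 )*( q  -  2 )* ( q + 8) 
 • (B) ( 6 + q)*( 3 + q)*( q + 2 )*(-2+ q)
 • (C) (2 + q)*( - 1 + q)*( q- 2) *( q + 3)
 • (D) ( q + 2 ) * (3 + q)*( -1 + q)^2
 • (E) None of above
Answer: C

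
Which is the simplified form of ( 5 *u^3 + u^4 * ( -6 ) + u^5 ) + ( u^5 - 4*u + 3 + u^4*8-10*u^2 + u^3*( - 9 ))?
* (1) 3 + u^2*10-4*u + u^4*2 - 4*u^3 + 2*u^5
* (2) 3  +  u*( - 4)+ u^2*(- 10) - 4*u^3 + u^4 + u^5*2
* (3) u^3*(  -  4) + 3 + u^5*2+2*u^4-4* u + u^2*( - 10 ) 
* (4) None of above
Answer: 3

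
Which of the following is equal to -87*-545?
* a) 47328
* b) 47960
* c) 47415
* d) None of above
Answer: c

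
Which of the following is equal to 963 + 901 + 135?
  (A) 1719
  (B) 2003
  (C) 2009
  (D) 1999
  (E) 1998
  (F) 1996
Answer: D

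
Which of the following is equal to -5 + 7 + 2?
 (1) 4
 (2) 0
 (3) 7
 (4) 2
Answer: 1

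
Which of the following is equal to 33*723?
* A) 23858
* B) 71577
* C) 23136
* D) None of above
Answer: D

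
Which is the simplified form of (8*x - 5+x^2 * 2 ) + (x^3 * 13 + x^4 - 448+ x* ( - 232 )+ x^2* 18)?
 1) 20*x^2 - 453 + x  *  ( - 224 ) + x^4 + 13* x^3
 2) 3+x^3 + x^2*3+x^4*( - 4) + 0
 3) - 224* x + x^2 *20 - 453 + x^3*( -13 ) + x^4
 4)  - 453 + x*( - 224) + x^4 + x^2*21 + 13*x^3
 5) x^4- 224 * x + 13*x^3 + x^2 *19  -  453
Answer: 1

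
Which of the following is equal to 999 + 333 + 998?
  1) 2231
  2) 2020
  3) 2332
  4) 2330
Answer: 4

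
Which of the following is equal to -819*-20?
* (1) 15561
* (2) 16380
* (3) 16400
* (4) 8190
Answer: 2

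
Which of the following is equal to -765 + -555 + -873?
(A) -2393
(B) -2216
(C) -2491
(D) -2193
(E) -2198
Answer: D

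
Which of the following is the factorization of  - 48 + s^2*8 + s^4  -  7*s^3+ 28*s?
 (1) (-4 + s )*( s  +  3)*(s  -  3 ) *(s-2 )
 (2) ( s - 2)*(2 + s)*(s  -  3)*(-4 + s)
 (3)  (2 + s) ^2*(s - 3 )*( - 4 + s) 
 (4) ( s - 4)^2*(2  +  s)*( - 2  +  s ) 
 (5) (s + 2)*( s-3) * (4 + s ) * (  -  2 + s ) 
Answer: 2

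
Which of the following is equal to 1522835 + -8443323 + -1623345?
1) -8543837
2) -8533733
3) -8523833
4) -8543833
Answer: 4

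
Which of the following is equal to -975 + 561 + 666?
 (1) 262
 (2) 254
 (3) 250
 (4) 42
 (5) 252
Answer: 5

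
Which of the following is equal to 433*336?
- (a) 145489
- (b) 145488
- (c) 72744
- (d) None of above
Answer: b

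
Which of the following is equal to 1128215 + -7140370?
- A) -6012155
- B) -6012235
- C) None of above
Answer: A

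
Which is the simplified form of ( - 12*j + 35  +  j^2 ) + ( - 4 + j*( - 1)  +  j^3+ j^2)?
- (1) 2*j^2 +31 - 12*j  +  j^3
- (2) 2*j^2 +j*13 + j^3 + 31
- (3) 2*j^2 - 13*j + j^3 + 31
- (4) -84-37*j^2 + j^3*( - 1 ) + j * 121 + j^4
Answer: 3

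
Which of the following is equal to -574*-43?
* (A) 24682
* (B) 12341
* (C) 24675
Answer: A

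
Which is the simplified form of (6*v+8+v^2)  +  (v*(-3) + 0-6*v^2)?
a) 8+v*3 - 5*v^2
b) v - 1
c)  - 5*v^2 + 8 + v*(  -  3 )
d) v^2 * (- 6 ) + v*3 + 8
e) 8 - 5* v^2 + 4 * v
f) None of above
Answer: a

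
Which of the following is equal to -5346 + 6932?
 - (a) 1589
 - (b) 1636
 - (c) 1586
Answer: c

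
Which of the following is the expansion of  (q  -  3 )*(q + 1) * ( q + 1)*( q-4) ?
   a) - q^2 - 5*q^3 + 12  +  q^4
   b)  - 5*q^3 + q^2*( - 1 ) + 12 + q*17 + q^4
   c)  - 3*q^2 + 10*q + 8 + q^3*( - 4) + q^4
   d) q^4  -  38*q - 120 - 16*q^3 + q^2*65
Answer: b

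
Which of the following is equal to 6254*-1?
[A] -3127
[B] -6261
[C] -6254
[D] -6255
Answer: C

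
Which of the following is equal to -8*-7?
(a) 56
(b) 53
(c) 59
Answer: a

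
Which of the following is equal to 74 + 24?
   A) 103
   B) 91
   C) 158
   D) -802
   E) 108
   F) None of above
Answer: F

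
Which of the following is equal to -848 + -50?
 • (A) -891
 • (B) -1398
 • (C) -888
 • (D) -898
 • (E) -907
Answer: D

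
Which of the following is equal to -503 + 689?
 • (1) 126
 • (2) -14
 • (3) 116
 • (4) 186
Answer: 4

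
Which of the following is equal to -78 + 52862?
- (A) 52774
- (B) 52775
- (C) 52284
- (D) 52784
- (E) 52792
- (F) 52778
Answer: D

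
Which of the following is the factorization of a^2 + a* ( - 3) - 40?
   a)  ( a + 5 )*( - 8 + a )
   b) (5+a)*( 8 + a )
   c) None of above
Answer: a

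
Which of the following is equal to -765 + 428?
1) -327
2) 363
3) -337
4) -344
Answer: 3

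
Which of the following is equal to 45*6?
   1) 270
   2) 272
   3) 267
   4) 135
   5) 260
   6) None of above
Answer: 1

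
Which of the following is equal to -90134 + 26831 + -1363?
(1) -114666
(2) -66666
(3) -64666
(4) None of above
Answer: 3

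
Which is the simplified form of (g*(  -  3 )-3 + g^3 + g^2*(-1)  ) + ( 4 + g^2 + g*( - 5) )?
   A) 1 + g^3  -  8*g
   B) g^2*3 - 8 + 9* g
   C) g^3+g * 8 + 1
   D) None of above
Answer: A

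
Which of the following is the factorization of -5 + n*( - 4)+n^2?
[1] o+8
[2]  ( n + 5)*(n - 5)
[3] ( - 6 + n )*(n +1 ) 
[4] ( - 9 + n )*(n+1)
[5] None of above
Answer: 5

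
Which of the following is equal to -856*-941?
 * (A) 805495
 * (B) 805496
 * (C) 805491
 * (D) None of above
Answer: B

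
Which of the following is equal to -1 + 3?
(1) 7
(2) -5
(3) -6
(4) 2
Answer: 4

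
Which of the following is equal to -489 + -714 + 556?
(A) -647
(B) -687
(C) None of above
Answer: A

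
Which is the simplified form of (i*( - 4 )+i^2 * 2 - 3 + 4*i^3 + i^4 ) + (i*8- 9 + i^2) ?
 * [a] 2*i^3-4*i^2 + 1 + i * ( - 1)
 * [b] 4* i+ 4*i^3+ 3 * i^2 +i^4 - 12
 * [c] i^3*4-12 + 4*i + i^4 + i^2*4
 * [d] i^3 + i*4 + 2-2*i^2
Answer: b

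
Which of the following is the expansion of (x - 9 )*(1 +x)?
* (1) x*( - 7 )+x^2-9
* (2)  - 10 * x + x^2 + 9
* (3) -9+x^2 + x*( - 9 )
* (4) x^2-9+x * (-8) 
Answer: 4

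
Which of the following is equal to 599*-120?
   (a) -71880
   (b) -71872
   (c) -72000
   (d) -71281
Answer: a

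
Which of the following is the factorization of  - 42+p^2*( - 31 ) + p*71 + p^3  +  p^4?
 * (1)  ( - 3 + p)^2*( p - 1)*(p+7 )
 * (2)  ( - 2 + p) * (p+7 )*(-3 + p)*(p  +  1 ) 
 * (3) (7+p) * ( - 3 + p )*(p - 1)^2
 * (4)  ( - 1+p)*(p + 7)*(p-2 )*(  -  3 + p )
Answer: 4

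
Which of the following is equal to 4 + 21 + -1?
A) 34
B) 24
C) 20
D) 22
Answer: B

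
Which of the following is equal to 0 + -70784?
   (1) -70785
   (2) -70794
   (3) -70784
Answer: 3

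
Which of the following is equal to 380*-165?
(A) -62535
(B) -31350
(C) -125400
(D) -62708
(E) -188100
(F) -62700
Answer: F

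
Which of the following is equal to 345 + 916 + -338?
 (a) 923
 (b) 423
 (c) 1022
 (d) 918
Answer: a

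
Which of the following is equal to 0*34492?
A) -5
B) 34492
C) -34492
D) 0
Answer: D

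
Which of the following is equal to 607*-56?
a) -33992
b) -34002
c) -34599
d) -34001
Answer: a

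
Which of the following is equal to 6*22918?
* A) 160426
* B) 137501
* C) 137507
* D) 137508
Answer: D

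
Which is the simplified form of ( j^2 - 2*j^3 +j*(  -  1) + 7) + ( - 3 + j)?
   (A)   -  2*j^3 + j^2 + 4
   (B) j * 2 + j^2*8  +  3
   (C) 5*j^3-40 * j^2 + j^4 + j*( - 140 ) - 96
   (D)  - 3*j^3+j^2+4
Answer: A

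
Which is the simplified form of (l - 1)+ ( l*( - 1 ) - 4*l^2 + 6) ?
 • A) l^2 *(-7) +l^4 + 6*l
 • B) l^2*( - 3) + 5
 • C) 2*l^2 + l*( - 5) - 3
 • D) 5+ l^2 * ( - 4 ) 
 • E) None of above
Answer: D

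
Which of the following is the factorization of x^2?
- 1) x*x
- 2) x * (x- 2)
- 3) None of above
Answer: 1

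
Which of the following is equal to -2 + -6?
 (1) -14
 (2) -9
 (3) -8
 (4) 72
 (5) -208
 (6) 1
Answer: 3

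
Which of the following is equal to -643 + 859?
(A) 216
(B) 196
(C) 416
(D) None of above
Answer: A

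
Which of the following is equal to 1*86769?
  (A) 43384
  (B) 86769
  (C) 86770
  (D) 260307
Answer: B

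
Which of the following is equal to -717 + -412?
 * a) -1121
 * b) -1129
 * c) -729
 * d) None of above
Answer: b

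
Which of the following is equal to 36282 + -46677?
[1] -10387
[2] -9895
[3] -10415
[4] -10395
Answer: 4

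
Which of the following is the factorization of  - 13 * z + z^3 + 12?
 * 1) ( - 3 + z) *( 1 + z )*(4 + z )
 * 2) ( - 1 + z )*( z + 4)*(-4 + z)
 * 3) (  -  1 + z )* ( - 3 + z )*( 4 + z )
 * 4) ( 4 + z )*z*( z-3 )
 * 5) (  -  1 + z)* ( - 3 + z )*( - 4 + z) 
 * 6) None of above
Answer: 3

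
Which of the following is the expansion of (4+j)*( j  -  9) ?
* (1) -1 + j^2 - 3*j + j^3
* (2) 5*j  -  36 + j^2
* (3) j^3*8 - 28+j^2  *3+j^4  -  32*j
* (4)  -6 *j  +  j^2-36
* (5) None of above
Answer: 5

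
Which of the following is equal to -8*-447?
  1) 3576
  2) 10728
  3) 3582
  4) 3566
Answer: 1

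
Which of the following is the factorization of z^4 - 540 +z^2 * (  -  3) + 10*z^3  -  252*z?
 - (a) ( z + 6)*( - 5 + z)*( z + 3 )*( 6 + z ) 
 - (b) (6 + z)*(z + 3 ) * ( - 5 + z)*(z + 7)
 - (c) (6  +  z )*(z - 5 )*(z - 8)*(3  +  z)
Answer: a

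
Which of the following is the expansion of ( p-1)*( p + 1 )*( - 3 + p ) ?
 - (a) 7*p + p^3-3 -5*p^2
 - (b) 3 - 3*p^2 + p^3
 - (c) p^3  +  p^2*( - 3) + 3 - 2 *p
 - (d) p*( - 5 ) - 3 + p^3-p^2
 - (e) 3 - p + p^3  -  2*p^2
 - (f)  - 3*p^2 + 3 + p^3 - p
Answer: f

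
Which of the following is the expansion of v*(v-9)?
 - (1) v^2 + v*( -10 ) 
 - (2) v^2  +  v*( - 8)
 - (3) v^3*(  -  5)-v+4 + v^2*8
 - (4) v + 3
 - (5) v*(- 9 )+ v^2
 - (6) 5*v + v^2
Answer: 5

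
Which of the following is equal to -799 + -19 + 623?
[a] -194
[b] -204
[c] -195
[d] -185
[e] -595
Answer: c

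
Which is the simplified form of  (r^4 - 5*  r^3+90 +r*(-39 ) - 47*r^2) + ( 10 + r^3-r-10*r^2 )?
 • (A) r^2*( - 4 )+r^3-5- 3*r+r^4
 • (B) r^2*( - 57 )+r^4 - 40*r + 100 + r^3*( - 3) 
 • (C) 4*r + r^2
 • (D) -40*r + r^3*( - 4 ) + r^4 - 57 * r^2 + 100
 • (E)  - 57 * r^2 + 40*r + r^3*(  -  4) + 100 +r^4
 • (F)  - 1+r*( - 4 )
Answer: D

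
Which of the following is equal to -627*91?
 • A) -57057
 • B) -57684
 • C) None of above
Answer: A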